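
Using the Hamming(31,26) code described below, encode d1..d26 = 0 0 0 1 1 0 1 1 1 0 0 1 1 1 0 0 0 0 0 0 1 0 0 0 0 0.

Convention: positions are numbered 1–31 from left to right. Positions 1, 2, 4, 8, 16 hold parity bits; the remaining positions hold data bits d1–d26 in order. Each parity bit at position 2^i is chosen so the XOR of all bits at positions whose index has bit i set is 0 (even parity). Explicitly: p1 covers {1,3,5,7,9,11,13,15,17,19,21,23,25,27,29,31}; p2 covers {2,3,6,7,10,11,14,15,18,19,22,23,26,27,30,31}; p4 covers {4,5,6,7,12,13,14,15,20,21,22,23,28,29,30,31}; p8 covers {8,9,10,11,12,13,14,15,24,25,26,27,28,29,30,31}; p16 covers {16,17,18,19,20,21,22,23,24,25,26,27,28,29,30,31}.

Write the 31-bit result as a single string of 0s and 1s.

Place data at non-parity positions: p1 p2 0 p4 0 0 1 p8 1 0 1 1 1 0 0 p16 1 1 1 0 0 0 0 0 0 1 0 0 0 0 0
p1 (pos 1,3,5,7,9,11,13,15,17,19,21,23,25,27,29,31): XOR of data positions = 0⊕0⊕1⊕1⊕1⊕1⊕0⊕1⊕1⊕0⊕0⊕0⊕0⊕0⊕0 = 0
p2 (pos 2,3,6,7,10,11,14,15,18,19,22,23,26,27,30,31): XOR of data positions = 0⊕0⊕1⊕0⊕1⊕0⊕0⊕1⊕1⊕0⊕0⊕1⊕0⊕0⊕0 = 1
p4 (pos 4,5,6,7,12,13,14,15,20,21,22,23,28,29,30,31): XOR of data positions = 0⊕0⊕1⊕1⊕1⊕0⊕0⊕0⊕0⊕0⊕0⊕0⊕0⊕0⊕0 = 1
p8 (pos 8,9,10,11,12,13,14,15,24,25,26,27,28,29,30,31): XOR of data positions = 1⊕0⊕1⊕1⊕1⊕0⊕0⊕0⊕0⊕1⊕0⊕0⊕0⊕0⊕0 = 1
p16 (pos 16,17,18,19,20,21,22,23,24,25,26,27,28,29,30,31): XOR of data positions = 1⊕1⊕1⊕0⊕0⊕0⊕0⊕0⊕0⊕1⊕0⊕0⊕0⊕0⊕0 = 0
Codeword: 0101001110111000111000000100000

0101001110111000111000000100000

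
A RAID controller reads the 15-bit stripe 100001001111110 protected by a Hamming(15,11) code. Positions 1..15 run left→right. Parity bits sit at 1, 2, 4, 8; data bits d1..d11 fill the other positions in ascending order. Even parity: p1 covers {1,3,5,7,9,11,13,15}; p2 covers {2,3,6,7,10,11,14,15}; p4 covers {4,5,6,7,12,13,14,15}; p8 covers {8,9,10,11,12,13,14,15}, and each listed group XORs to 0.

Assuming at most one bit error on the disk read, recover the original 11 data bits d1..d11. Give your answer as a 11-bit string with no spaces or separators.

00101111110

s1 (pos 1,3,5,7,9,11,13,15): 1⊕0⊕0⊕0⊕1⊕1⊕1⊕0 = 0
s2 (pos 2,3,6,7,10,11,14,15): 0⊕0⊕1⊕0⊕1⊕1⊕1⊕0 = 0
s4 (pos 4,5,6,7,12,13,14,15): 0⊕0⊕1⊕0⊕1⊕1⊕1⊕0 = 0
s8 (pos 8,9,10,11,12,13,14,15): 0⊕1⊕1⊕1⊕1⊕1⊕1⊕0 = 0
Syndrome s8…s1 = 0000 → no error.
Read data bits from positions 3,5,6,7,9,10,11,12,13,14,15: 00101111110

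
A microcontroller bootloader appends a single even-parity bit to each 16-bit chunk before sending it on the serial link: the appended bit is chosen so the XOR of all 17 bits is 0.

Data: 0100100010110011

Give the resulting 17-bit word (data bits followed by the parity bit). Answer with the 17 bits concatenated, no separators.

01001000101100111

XOR of the 16 data bits: 0⊕1⊕0⊕0⊕1⊕0⊕0⊕0⊕1⊕0⊕1⊕1⊕0⊕0⊕1⊕1 = 1
Parity bit = 1 (so all 17 bits XOR to 0).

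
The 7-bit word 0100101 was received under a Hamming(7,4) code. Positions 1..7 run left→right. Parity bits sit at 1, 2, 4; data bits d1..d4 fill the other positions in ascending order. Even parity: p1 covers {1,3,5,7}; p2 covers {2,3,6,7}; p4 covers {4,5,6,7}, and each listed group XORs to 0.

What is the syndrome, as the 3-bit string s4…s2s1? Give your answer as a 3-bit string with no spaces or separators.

s1 (pos 1,3,5,7): 0⊕0⊕1⊕1 = 0
s2 (pos 2,3,6,7): 1⊕0⊕0⊕1 = 0
s4 (pos 4,5,6,7): 0⊕1⊕0⊕1 = 0
Syndrome s4…s1 = 000 → no error.

000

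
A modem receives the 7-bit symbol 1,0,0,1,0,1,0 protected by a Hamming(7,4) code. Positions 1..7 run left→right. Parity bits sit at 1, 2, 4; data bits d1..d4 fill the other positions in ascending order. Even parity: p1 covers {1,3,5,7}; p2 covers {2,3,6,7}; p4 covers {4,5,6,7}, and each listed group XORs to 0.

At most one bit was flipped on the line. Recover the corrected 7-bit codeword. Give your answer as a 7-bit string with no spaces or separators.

s1 (pos 1,3,5,7): 1⊕0⊕0⊕0 = 1
s2 (pos 2,3,6,7): 0⊕0⊕1⊕0 = 1
s4 (pos 4,5,6,7): 1⊕0⊕1⊕0 = 0
Syndrome s4…s1 = 011 → error at position 3.
Flip position 3: 1001010 → 1011010

1011010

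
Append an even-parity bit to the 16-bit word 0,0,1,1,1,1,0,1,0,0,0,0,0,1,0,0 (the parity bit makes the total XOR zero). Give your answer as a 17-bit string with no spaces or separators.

00111101000001000

XOR of the 16 data bits: 0⊕0⊕1⊕1⊕1⊕1⊕0⊕1⊕0⊕0⊕0⊕0⊕0⊕1⊕0⊕0 = 0
Parity bit = 0 (so all 17 bits XOR to 0).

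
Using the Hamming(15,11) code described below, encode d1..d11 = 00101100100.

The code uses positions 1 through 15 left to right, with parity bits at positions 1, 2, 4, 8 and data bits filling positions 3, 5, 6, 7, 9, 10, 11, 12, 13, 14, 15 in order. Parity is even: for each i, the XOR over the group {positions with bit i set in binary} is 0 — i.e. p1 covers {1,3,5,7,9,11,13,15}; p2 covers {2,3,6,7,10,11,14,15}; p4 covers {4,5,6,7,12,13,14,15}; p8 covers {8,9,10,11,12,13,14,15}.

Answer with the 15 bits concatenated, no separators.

Place data at non-parity positions: p1 p2 0 p4 0 1 0 p8 1 1 0 0 1 0 0
p1 (pos 1,3,5,7,9,11,13,15): XOR of data positions = 0⊕0⊕0⊕1⊕0⊕1⊕0 = 0
p2 (pos 2,3,6,7,10,11,14,15): XOR of data positions = 0⊕1⊕0⊕1⊕0⊕0⊕0 = 0
p4 (pos 4,5,6,7,12,13,14,15): XOR of data positions = 0⊕1⊕0⊕0⊕1⊕0⊕0 = 0
p8 (pos 8,9,10,11,12,13,14,15): XOR of data positions = 1⊕1⊕0⊕0⊕1⊕0⊕0 = 1
Codeword: 000001011100100

000001011100100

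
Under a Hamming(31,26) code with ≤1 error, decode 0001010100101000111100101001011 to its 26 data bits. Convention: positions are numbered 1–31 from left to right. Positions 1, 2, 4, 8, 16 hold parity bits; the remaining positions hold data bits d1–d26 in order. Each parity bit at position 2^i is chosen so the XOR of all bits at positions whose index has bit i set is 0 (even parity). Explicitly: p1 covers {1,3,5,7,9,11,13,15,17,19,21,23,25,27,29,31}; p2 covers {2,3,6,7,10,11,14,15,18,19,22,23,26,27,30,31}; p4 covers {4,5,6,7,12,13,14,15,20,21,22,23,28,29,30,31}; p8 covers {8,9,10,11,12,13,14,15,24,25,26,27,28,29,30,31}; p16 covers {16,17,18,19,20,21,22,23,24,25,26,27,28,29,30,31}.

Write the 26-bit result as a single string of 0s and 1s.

00100010100111100101011011

s1 (pos 1,3,5,7,9,11,13,15,17,19,21,23,25,27,29,31): 0⊕0⊕0⊕0⊕0⊕1⊕1⊕0⊕1⊕1⊕0⊕1⊕1⊕0⊕0⊕1 = 1
s2 (pos 2,3,6,7,10,11,14,15,18,19,22,23,26,27,30,31): 0⊕0⊕1⊕0⊕0⊕1⊕0⊕0⊕1⊕1⊕0⊕1⊕0⊕0⊕1⊕1 = 1
s4 (pos 4,5,6,7,12,13,14,15,20,21,22,23,28,29,30,31): 1⊕0⊕1⊕0⊕0⊕1⊕0⊕0⊕1⊕0⊕0⊕1⊕1⊕0⊕1⊕1 = 0
s8 (pos 8,9,10,11,12,13,14,15,24,25,26,27,28,29,30,31): 1⊕0⊕0⊕1⊕0⊕1⊕0⊕0⊕0⊕1⊕0⊕0⊕1⊕0⊕1⊕1 = 1
s16 (pos 16,17,18,19,20,21,22,23,24,25,26,27,28,29,30,31): 0⊕1⊕1⊕1⊕1⊕0⊕0⊕1⊕0⊕1⊕0⊕0⊕1⊕0⊕1⊕1 = 1
Syndrome s16…s1 = 11011 → error at position 27.
Flip position 27: 0001010100101000111100101001011 → 0001010100101000111100101011011
Read data bits from positions 3,5,6,7,9,10,11,12,13,14,15,17,18,19,20,21,22,23,24,25,26,27,28,29,30,31: 00100010100111100101011011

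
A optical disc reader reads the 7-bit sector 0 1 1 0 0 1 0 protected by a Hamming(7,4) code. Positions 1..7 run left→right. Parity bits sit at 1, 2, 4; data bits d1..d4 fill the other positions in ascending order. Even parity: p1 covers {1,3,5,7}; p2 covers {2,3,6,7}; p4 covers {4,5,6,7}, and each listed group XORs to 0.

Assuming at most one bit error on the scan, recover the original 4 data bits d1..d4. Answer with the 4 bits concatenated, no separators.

1011

s1 (pos 1,3,5,7): 0⊕1⊕0⊕0 = 1
s2 (pos 2,3,6,7): 1⊕1⊕1⊕0 = 1
s4 (pos 4,5,6,7): 0⊕0⊕1⊕0 = 1
Syndrome s4…s1 = 111 → error at position 7.
Flip position 7: 0110010 → 0110011
Read data bits from positions 3,5,6,7: 1011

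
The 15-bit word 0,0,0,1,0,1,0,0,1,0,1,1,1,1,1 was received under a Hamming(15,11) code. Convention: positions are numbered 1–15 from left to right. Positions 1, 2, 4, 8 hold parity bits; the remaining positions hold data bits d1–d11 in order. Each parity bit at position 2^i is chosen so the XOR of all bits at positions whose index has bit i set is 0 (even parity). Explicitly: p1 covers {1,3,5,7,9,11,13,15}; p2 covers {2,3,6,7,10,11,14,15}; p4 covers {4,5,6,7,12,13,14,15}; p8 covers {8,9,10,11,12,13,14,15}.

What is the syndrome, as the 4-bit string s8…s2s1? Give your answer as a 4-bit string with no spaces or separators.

s1 (pos 1,3,5,7,9,11,13,15): 0⊕0⊕0⊕0⊕1⊕1⊕1⊕1 = 0
s2 (pos 2,3,6,7,10,11,14,15): 0⊕0⊕1⊕0⊕0⊕1⊕1⊕1 = 0
s4 (pos 4,5,6,7,12,13,14,15): 1⊕0⊕1⊕0⊕1⊕1⊕1⊕1 = 0
s8 (pos 8,9,10,11,12,13,14,15): 0⊕1⊕0⊕1⊕1⊕1⊕1⊕1 = 0
Syndrome s8…s1 = 0000 → no error.

0000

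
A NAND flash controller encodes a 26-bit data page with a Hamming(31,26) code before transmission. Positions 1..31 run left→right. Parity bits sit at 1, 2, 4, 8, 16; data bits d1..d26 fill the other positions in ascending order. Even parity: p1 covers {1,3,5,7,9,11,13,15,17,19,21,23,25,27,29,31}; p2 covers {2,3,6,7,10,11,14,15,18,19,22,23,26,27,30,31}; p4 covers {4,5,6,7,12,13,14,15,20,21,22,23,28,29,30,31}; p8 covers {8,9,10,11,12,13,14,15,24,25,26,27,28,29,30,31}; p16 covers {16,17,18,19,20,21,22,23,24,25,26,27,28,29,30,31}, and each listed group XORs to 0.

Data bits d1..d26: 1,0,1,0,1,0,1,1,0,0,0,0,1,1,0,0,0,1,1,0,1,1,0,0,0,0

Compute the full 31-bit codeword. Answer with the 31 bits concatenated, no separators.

0011010010110000011000110110000

Place data at non-parity positions: p1 p2 1 p4 0 1 0 p8 1 0 1 1 0 0 0 p16 0 1 1 0 0 0 1 1 0 1 1 0 0 0 0
p1 (pos 1,3,5,7,9,11,13,15,17,19,21,23,25,27,29,31): XOR of data positions = 1⊕0⊕0⊕1⊕1⊕0⊕0⊕0⊕1⊕0⊕1⊕0⊕1⊕0⊕0 = 0
p2 (pos 2,3,6,7,10,11,14,15,18,19,22,23,26,27,30,31): XOR of data positions = 1⊕1⊕0⊕0⊕1⊕0⊕0⊕1⊕1⊕0⊕1⊕1⊕1⊕0⊕0 = 0
p4 (pos 4,5,6,7,12,13,14,15,20,21,22,23,28,29,30,31): XOR of data positions = 0⊕1⊕0⊕1⊕0⊕0⊕0⊕0⊕0⊕0⊕1⊕0⊕0⊕0⊕0 = 1
p8 (pos 8,9,10,11,12,13,14,15,24,25,26,27,28,29,30,31): XOR of data positions = 1⊕0⊕1⊕1⊕0⊕0⊕0⊕1⊕0⊕1⊕1⊕0⊕0⊕0⊕0 = 0
p16 (pos 16,17,18,19,20,21,22,23,24,25,26,27,28,29,30,31): XOR of data positions = 0⊕1⊕1⊕0⊕0⊕0⊕1⊕1⊕0⊕1⊕1⊕0⊕0⊕0⊕0 = 0
Codeword: 0011010010110000011000110110000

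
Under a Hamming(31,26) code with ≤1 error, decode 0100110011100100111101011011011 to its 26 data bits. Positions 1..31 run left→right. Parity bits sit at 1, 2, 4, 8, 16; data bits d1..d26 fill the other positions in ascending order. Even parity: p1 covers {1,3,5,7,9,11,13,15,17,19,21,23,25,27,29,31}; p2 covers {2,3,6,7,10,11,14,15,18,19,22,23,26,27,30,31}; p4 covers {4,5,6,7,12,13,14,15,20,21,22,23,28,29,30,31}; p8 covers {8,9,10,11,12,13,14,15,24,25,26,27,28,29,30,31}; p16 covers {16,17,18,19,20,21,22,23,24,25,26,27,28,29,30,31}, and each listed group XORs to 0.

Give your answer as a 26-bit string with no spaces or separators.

s1 (pos 1,3,5,7,9,11,13,15,17,19,21,23,25,27,29,31): 0⊕0⊕1⊕0⊕1⊕1⊕0⊕0⊕1⊕1⊕0⊕0⊕1⊕1⊕0⊕1 = 0
s2 (pos 2,3,6,7,10,11,14,15,18,19,22,23,26,27,30,31): 1⊕0⊕1⊕0⊕1⊕1⊕1⊕0⊕1⊕1⊕1⊕0⊕0⊕1⊕1⊕1 = 1
s4 (pos 4,5,6,7,12,13,14,15,20,21,22,23,28,29,30,31): 0⊕1⊕1⊕0⊕0⊕0⊕1⊕0⊕1⊕0⊕1⊕0⊕1⊕0⊕1⊕1 = 0
s8 (pos 8,9,10,11,12,13,14,15,24,25,26,27,28,29,30,31): 0⊕1⊕1⊕1⊕0⊕0⊕1⊕0⊕1⊕1⊕0⊕1⊕1⊕0⊕1⊕1 = 0
s16 (pos 16,17,18,19,20,21,22,23,24,25,26,27,28,29,30,31): 0⊕1⊕1⊕1⊕1⊕0⊕1⊕0⊕1⊕1⊕0⊕1⊕1⊕0⊕1⊕1 = 1
Syndrome s16…s1 = 10010 → error at position 18.
Flip position 18: 0100110011100100111101011011011 → 0100110011100100101101011011011
Read data bits from positions 3,5,6,7,9,10,11,12,13,14,15,17,18,19,20,21,22,23,24,25,26,27,28,29,30,31: 01101110010101101011011011

01101110010101101011011011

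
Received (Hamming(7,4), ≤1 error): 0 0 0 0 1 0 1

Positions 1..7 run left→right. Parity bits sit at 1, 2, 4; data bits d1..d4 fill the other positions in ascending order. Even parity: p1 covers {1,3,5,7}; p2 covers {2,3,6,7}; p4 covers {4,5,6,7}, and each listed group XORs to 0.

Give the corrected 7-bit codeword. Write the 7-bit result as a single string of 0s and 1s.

s1 (pos 1,3,5,7): 0⊕0⊕1⊕1 = 0
s2 (pos 2,3,6,7): 0⊕0⊕0⊕1 = 1
s4 (pos 4,5,6,7): 0⊕1⊕0⊕1 = 0
Syndrome s4…s1 = 010 → error at position 2.
Flip position 2: 0000101 → 0100101

0100101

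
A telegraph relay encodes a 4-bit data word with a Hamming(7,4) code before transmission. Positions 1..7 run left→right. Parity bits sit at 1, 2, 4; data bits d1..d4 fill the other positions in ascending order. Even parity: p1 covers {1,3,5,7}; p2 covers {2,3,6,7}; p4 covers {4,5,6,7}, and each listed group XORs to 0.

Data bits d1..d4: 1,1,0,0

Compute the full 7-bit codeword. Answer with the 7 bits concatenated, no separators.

0111100

Place data at non-parity positions: p1 p2 1 p4 1 0 0
p1 (pos 1,3,5,7): XOR of data positions = 1⊕1⊕0 = 0
p2 (pos 2,3,6,7): XOR of data positions = 1⊕0⊕0 = 1
p4 (pos 4,5,6,7): XOR of data positions = 1⊕0⊕0 = 1
Codeword: 0111100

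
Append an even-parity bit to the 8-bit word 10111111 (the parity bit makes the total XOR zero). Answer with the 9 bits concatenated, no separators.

XOR of the 8 data bits: 1⊕0⊕1⊕1⊕1⊕1⊕1⊕1 = 1
Parity bit = 1 (so all 9 bits XOR to 0).

101111111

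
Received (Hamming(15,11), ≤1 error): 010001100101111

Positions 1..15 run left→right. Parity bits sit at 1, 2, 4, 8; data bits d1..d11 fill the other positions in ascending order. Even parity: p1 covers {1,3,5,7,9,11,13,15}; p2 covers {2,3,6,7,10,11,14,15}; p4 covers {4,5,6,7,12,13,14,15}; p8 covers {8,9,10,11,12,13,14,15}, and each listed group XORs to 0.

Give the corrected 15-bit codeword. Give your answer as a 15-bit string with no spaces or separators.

s1 (pos 1,3,5,7,9,11,13,15): 0⊕0⊕0⊕1⊕0⊕0⊕1⊕1 = 1
s2 (pos 2,3,6,7,10,11,14,15): 1⊕0⊕1⊕1⊕1⊕0⊕1⊕1 = 0
s4 (pos 4,5,6,7,12,13,14,15): 0⊕0⊕1⊕1⊕1⊕1⊕1⊕1 = 0
s8 (pos 8,9,10,11,12,13,14,15): 0⊕0⊕1⊕0⊕1⊕1⊕1⊕1 = 1
Syndrome s8…s1 = 1001 → error at position 9.
Flip position 9: 010001100101111 → 010001101101111

010001101101111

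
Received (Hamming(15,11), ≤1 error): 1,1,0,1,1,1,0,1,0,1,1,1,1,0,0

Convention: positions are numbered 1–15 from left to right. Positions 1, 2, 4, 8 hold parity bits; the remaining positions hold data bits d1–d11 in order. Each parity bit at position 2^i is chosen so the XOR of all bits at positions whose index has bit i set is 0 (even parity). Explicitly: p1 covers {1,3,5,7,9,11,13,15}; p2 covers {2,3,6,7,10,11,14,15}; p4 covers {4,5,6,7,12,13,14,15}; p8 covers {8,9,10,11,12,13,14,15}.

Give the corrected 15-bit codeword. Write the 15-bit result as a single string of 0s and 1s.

110111010110100

s1 (pos 1,3,5,7,9,11,13,15): 1⊕0⊕1⊕0⊕0⊕1⊕1⊕0 = 0
s2 (pos 2,3,6,7,10,11,14,15): 1⊕0⊕1⊕0⊕1⊕1⊕0⊕0 = 0
s4 (pos 4,5,6,7,12,13,14,15): 1⊕1⊕1⊕0⊕1⊕1⊕0⊕0 = 1
s8 (pos 8,9,10,11,12,13,14,15): 1⊕0⊕1⊕1⊕1⊕1⊕0⊕0 = 1
Syndrome s8…s1 = 1100 → error at position 12.
Flip position 12: 110111010111100 → 110111010110100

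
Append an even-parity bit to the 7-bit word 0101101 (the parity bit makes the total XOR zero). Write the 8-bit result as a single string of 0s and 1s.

XOR of the 7 data bits: 0⊕1⊕0⊕1⊕1⊕0⊕1 = 0
Parity bit = 0 (so all 8 bits XOR to 0).

01011010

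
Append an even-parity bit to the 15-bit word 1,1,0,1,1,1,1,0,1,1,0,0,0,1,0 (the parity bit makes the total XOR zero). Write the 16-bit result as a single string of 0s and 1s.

1101111011000101

XOR of the 15 data bits: 1⊕1⊕0⊕1⊕1⊕1⊕1⊕0⊕1⊕1⊕0⊕0⊕0⊕1⊕0 = 1
Parity bit = 1 (so all 16 bits XOR to 0).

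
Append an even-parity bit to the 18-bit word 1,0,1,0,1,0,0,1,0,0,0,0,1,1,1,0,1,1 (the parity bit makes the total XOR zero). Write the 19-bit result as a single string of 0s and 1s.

XOR of the 18 data bits: 1⊕0⊕1⊕0⊕1⊕0⊕0⊕1⊕0⊕0⊕0⊕0⊕1⊕1⊕1⊕0⊕1⊕1 = 1
Parity bit = 1 (so all 19 bits XOR to 0).

1010100100001110111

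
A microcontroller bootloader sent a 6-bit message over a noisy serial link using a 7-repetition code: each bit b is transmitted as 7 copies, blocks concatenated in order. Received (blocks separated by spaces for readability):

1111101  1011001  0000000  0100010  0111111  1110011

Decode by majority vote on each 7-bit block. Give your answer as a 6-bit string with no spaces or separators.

Block 1 (1111101): 6 ones → 1
Block 2 (1011001): 4 ones → 1
Block 3 (0000000): 0 ones → 0
Block 4 (0100010): 2 ones → 0
Block 5 (0111111): 6 ones → 1
Block 6 (1110011): 5 ones → 1

110011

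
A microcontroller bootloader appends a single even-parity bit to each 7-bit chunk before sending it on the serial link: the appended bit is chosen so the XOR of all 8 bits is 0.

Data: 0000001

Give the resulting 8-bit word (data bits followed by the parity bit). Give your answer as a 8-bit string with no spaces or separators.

00000011

XOR of the 7 data bits: 0⊕0⊕0⊕0⊕0⊕0⊕1 = 1
Parity bit = 1 (so all 8 bits XOR to 0).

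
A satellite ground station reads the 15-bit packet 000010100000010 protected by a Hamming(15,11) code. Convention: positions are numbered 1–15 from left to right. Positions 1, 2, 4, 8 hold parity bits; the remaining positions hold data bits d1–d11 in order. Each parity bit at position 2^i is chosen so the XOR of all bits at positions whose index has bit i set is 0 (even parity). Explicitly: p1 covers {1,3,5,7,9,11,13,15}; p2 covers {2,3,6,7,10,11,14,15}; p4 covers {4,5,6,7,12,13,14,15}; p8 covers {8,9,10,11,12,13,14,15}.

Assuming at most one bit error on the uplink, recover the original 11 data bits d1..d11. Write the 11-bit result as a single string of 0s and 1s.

s1 (pos 1,3,5,7,9,11,13,15): 0⊕0⊕1⊕1⊕0⊕0⊕0⊕0 = 0
s2 (pos 2,3,6,7,10,11,14,15): 0⊕0⊕0⊕1⊕0⊕0⊕1⊕0 = 0
s4 (pos 4,5,6,7,12,13,14,15): 0⊕1⊕0⊕1⊕0⊕0⊕1⊕0 = 1
s8 (pos 8,9,10,11,12,13,14,15): 0⊕0⊕0⊕0⊕0⊕0⊕1⊕0 = 1
Syndrome s8…s1 = 1100 → error at position 12.
Flip position 12: 000010100000010 → 000010100001010
Read data bits from positions 3,5,6,7,9,10,11,12,13,14,15: 01010001010

01010001010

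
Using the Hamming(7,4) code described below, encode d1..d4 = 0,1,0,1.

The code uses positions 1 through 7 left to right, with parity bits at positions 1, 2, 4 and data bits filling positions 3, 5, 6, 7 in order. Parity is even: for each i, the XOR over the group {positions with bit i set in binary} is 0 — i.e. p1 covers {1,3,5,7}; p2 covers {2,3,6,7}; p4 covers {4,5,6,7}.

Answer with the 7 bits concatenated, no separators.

Place data at non-parity positions: p1 p2 0 p4 1 0 1
p1 (pos 1,3,5,7): XOR of data positions = 0⊕1⊕1 = 0
p2 (pos 2,3,6,7): XOR of data positions = 0⊕0⊕1 = 1
p4 (pos 4,5,6,7): XOR of data positions = 1⊕0⊕1 = 0
Codeword: 0100101

0100101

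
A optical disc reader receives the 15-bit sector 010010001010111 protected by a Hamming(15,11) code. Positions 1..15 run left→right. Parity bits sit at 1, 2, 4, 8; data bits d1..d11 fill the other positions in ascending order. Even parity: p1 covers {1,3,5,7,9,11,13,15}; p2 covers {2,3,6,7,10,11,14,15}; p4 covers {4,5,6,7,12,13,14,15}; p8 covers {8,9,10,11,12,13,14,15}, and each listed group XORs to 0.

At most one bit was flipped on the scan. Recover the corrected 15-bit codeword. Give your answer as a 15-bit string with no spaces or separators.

010010000010111

s1 (pos 1,3,5,7,9,11,13,15): 0⊕0⊕1⊕0⊕1⊕1⊕1⊕1 = 1
s2 (pos 2,3,6,7,10,11,14,15): 1⊕0⊕0⊕0⊕0⊕1⊕1⊕1 = 0
s4 (pos 4,5,6,7,12,13,14,15): 0⊕1⊕0⊕0⊕0⊕1⊕1⊕1 = 0
s8 (pos 8,9,10,11,12,13,14,15): 0⊕1⊕0⊕1⊕0⊕1⊕1⊕1 = 1
Syndrome s8…s1 = 1001 → error at position 9.
Flip position 9: 010010001010111 → 010010000010111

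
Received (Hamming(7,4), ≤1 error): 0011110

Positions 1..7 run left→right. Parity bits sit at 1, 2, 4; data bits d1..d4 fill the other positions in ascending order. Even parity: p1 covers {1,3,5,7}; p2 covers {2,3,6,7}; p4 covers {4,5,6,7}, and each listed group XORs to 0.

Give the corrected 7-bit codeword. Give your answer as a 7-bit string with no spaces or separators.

0010110

s1 (pos 1,3,5,7): 0⊕1⊕1⊕0 = 0
s2 (pos 2,3,6,7): 0⊕1⊕1⊕0 = 0
s4 (pos 4,5,6,7): 1⊕1⊕1⊕0 = 1
Syndrome s4…s1 = 100 → error at position 4.
Flip position 4: 0011110 → 0010110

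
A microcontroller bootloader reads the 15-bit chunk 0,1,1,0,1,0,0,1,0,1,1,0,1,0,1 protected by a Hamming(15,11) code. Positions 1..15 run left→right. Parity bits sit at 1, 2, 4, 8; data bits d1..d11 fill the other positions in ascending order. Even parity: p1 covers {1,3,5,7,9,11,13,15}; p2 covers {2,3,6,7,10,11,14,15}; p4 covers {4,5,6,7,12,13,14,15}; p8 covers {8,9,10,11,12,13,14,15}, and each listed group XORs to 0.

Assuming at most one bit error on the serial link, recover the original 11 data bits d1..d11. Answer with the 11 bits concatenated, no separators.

11000110100

s1 (pos 1,3,5,7,9,11,13,15): 0⊕1⊕1⊕0⊕0⊕1⊕1⊕1 = 1
s2 (pos 2,3,6,7,10,11,14,15): 1⊕1⊕0⊕0⊕1⊕1⊕0⊕1 = 1
s4 (pos 4,5,6,7,12,13,14,15): 0⊕1⊕0⊕0⊕0⊕1⊕0⊕1 = 1
s8 (pos 8,9,10,11,12,13,14,15): 1⊕0⊕1⊕1⊕0⊕1⊕0⊕1 = 1
Syndrome s8…s1 = 1111 → error at position 15.
Flip position 15: 011010010110101 → 011010010110100
Read data bits from positions 3,5,6,7,9,10,11,12,13,14,15: 11000110100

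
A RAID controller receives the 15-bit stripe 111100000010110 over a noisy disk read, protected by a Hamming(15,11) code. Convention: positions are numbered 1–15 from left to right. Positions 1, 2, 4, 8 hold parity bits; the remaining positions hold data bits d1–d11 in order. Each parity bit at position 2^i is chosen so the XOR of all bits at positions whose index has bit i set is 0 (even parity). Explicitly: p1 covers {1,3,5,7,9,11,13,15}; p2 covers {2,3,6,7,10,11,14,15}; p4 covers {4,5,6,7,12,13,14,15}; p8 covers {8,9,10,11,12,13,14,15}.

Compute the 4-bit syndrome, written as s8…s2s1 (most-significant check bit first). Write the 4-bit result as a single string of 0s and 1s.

s1 (pos 1,3,5,7,9,11,13,15): 1⊕1⊕0⊕0⊕0⊕1⊕1⊕0 = 0
s2 (pos 2,3,6,7,10,11,14,15): 1⊕1⊕0⊕0⊕0⊕1⊕1⊕0 = 0
s4 (pos 4,5,6,7,12,13,14,15): 1⊕0⊕0⊕0⊕0⊕1⊕1⊕0 = 1
s8 (pos 8,9,10,11,12,13,14,15): 0⊕0⊕0⊕1⊕0⊕1⊕1⊕0 = 1
Syndrome s8…s1 = 1100 → error at position 12.

1100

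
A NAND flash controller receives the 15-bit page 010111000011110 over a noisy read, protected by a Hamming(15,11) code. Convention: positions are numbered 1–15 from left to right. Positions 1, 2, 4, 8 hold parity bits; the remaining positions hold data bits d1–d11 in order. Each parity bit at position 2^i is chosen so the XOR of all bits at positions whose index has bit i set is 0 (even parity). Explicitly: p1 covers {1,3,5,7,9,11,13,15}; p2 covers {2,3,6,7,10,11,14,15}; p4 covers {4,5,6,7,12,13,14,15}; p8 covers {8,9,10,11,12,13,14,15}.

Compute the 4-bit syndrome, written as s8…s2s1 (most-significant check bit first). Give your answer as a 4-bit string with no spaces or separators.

0001

s1 (pos 1,3,5,7,9,11,13,15): 0⊕0⊕1⊕0⊕0⊕1⊕1⊕0 = 1
s2 (pos 2,3,6,7,10,11,14,15): 1⊕0⊕1⊕0⊕0⊕1⊕1⊕0 = 0
s4 (pos 4,5,6,7,12,13,14,15): 1⊕1⊕1⊕0⊕1⊕1⊕1⊕0 = 0
s8 (pos 8,9,10,11,12,13,14,15): 0⊕0⊕0⊕1⊕1⊕1⊕1⊕0 = 0
Syndrome s8…s1 = 0001 → error at position 1.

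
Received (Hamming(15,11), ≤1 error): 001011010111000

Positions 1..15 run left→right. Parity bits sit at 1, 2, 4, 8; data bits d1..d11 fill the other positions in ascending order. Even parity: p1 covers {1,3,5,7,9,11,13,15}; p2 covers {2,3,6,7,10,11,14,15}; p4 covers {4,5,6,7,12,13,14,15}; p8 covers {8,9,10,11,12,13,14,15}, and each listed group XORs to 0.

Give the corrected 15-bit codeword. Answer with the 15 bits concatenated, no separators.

001001010111000

s1 (pos 1,3,5,7,9,11,13,15): 0⊕1⊕1⊕0⊕0⊕1⊕0⊕0 = 1
s2 (pos 2,3,6,7,10,11,14,15): 0⊕1⊕1⊕0⊕1⊕1⊕0⊕0 = 0
s4 (pos 4,5,6,7,12,13,14,15): 0⊕1⊕1⊕0⊕1⊕0⊕0⊕0 = 1
s8 (pos 8,9,10,11,12,13,14,15): 1⊕0⊕1⊕1⊕1⊕0⊕0⊕0 = 0
Syndrome s8…s1 = 0101 → error at position 5.
Flip position 5: 001011010111000 → 001001010111000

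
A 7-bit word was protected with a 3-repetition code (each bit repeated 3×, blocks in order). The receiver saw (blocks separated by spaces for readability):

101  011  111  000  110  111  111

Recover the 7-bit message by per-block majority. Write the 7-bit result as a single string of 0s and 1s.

1110111

Block 1 (101): 2 ones → 1
Block 2 (011): 2 ones → 1
Block 3 (111): 3 ones → 1
Block 4 (000): 0 ones → 0
Block 5 (110): 2 ones → 1
Block 6 (111): 3 ones → 1
Block 7 (111): 3 ones → 1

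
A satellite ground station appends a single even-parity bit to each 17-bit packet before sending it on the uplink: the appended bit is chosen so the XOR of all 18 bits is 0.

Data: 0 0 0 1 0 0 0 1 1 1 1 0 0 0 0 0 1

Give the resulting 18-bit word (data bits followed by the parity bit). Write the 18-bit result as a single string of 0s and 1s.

000100011110000010

XOR of the 17 data bits: 0⊕0⊕0⊕1⊕0⊕0⊕0⊕1⊕1⊕1⊕1⊕0⊕0⊕0⊕0⊕0⊕1 = 0
Parity bit = 0 (so all 18 bits XOR to 0).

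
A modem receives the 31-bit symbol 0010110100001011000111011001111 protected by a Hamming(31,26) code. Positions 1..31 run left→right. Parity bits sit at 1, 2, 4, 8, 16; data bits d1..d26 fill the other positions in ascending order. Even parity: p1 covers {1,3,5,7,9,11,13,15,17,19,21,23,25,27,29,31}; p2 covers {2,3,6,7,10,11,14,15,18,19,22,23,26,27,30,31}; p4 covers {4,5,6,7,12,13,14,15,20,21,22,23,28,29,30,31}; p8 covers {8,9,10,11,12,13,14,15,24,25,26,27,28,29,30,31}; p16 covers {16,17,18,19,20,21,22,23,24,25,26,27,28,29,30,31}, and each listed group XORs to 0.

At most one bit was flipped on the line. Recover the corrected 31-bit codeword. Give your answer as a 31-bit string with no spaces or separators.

0010110100011011000111011001111

s1 (pos 1,3,5,7,9,11,13,15,17,19,21,23,25,27,29,31): 0⊕1⊕1⊕0⊕0⊕0⊕1⊕1⊕0⊕0⊕1⊕0⊕1⊕0⊕1⊕1 = 0
s2 (pos 2,3,6,7,10,11,14,15,18,19,22,23,26,27,30,31): 0⊕1⊕1⊕0⊕0⊕0⊕0⊕1⊕0⊕0⊕1⊕0⊕0⊕0⊕1⊕1 = 0
s4 (pos 4,5,6,7,12,13,14,15,20,21,22,23,28,29,30,31): 0⊕1⊕1⊕0⊕0⊕1⊕0⊕1⊕1⊕1⊕1⊕0⊕1⊕1⊕1⊕1 = 1
s8 (pos 8,9,10,11,12,13,14,15,24,25,26,27,28,29,30,31): 1⊕0⊕0⊕0⊕0⊕1⊕0⊕1⊕1⊕1⊕0⊕0⊕1⊕1⊕1⊕1 = 1
s16 (pos 16,17,18,19,20,21,22,23,24,25,26,27,28,29,30,31): 1⊕0⊕0⊕0⊕1⊕1⊕1⊕0⊕1⊕1⊕0⊕0⊕1⊕1⊕1⊕1 = 0
Syndrome s16…s1 = 01100 → error at position 12.
Flip position 12: 0010110100001011000111011001111 → 0010110100011011000111011001111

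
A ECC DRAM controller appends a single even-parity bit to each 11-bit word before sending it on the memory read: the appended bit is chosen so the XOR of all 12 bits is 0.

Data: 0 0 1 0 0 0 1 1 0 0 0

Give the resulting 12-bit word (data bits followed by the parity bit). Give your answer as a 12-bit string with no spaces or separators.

001000110001

XOR of the 11 data bits: 0⊕0⊕1⊕0⊕0⊕0⊕1⊕1⊕0⊕0⊕0 = 1
Parity bit = 1 (so all 12 bits XOR to 0).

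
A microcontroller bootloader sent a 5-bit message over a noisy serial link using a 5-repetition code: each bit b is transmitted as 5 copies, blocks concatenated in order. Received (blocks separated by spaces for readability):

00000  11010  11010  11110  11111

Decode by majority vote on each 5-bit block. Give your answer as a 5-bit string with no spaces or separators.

01111

Block 1 (00000): 0 ones → 0
Block 2 (11010): 3 ones → 1
Block 3 (11010): 3 ones → 1
Block 4 (11110): 4 ones → 1
Block 5 (11111): 5 ones → 1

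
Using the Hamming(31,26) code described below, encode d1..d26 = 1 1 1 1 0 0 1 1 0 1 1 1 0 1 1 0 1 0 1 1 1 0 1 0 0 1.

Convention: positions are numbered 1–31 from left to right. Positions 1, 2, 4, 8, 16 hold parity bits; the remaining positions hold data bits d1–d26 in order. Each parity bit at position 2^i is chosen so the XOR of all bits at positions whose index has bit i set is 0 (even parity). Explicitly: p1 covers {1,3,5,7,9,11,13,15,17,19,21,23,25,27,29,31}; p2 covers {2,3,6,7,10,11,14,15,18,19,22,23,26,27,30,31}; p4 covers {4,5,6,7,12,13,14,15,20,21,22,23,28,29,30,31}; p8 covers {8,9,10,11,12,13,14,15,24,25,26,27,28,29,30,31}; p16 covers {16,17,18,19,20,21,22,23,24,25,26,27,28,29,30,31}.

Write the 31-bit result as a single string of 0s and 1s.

1010111100110111101101011101001

Place data at non-parity positions: p1 p2 1 p4 1 1 1 p8 0 0 1 1 0 1 1 p16 1 0 1 1 0 1 0 1 1 1 0 1 0 0 1
p1 (pos 1,3,5,7,9,11,13,15,17,19,21,23,25,27,29,31): XOR of data positions = 1⊕1⊕1⊕0⊕1⊕0⊕1⊕1⊕1⊕0⊕0⊕1⊕0⊕0⊕1 = 1
p2 (pos 2,3,6,7,10,11,14,15,18,19,22,23,26,27,30,31): XOR of data positions = 1⊕1⊕1⊕0⊕1⊕1⊕1⊕0⊕1⊕1⊕0⊕1⊕0⊕0⊕1 = 0
p4 (pos 4,5,6,7,12,13,14,15,20,21,22,23,28,29,30,31): XOR of data positions = 1⊕1⊕1⊕1⊕0⊕1⊕1⊕1⊕0⊕1⊕0⊕1⊕0⊕0⊕1 = 0
p8 (pos 8,9,10,11,12,13,14,15,24,25,26,27,28,29,30,31): XOR of data positions = 0⊕0⊕1⊕1⊕0⊕1⊕1⊕1⊕1⊕1⊕0⊕1⊕0⊕0⊕1 = 1
p16 (pos 16,17,18,19,20,21,22,23,24,25,26,27,28,29,30,31): XOR of data positions = 1⊕0⊕1⊕1⊕0⊕1⊕0⊕1⊕1⊕1⊕0⊕1⊕0⊕0⊕1 = 1
Codeword: 1010111100110111101101011101001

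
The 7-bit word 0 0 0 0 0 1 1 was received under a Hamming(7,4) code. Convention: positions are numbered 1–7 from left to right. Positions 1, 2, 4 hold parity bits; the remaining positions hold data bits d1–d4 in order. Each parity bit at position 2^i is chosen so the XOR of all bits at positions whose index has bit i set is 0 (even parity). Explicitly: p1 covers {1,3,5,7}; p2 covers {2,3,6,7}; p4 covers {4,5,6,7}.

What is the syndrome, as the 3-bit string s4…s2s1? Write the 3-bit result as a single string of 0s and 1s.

s1 (pos 1,3,5,7): 0⊕0⊕0⊕1 = 1
s2 (pos 2,3,6,7): 0⊕0⊕1⊕1 = 0
s4 (pos 4,5,6,7): 0⊕0⊕1⊕1 = 0
Syndrome s4…s1 = 001 → error at position 1.

001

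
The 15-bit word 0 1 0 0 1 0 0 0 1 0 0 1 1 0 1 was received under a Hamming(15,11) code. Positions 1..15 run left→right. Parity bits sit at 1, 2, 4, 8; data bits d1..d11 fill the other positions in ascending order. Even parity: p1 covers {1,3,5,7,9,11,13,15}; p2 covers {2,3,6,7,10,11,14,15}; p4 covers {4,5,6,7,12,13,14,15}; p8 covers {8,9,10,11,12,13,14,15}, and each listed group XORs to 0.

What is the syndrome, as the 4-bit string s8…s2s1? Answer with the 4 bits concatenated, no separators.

0000

s1 (pos 1,3,5,7,9,11,13,15): 0⊕0⊕1⊕0⊕1⊕0⊕1⊕1 = 0
s2 (pos 2,3,6,7,10,11,14,15): 1⊕0⊕0⊕0⊕0⊕0⊕0⊕1 = 0
s4 (pos 4,5,6,7,12,13,14,15): 0⊕1⊕0⊕0⊕1⊕1⊕0⊕1 = 0
s8 (pos 8,9,10,11,12,13,14,15): 0⊕1⊕0⊕0⊕1⊕1⊕0⊕1 = 0
Syndrome s8…s1 = 0000 → no error.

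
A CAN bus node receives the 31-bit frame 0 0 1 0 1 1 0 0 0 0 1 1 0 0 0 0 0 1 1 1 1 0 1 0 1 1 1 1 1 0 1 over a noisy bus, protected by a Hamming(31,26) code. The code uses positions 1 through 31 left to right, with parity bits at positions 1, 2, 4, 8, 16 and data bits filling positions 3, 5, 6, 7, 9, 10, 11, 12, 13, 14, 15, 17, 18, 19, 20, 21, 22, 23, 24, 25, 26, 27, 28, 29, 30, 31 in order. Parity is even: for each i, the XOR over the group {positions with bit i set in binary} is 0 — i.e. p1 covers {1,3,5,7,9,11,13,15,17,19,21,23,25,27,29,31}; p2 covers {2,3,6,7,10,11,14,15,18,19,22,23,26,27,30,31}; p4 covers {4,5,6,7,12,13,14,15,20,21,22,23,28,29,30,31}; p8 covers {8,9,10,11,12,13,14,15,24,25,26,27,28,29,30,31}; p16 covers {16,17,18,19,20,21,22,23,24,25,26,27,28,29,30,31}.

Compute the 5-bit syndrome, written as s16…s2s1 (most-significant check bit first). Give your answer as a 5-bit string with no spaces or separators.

10110

s1 (pos 1,3,5,7,9,11,13,15,17,19,21,23,25,27,29,31): 0⊕1⊕1⊕0⊕0⊕1⊕0⊕0⊕0⊕1⊕1⊕1⊕1⊕1⊕1⊕1 = 0
s2 (pos 2,3,6,7,10,11,14,15,18,19,22,23,26,27,30,31): 0⊕1⊕1⊕0⊕0⊕1⊕0⊕0⊕1⊕1⊕0⊕1⊕1⊕1⊕0⊕1 = 1
s4 (pos 4,5,6,7,12,13,14,15,20,21,22,23,28,29,30,31): 0⊕1⊕1⊕0⊕1⊕0⊕0⊕0⊕1⊕1⊕0⊕1⊕1⊕1⊕0⊕1 = 1
s8 (pos 8,9,10,11,12,13,14,15,24,25,26,27,28,29,30,31): 0⊕0⊕0⊕1⊕1⊕0⊕0⊕0⊕0⊕1⊕1⊕1⊕1⊕1⊕0⊕1 = 0
s16 (pos 16,17,18,19,20,21,22,23,24,25,26,27,28,29,30,31): 0⊕0⊕1⊕1⊕1⊕1⊕0⊕1⊕0⊕1⊕1⊕1⊕1⊕1⊕0⊕1 = 1
Syndrome s16…s1 = 10110 → error at position 22.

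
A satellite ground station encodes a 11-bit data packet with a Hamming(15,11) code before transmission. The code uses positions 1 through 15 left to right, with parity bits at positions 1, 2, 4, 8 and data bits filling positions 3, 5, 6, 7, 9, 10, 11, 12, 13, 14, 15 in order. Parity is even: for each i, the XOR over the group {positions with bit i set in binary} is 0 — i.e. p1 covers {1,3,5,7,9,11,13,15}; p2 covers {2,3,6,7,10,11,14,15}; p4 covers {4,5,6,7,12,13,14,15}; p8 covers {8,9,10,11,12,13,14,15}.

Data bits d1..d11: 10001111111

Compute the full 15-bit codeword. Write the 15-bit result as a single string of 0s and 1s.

Place data at non-parity positions: p1 p2 1 p4 0 0 0 p8 1 1 1 1 1 1 1
p1 (pos 1,3,5,7,9,11,13,15): XOR of data positions = 1⊕0⊕0⊕1⊕1⊕1⊕1 = 1
p2 (pos 2,3,6,7,10,11,14,15): XOR of data positions = 1⊕0⊕0⊕1⊕1⊕1⊕1 = 1
p4 (pos 4,5,6,7,12,13,14,15): XOR of data positions = 0⊕0⊕0⊕1⊕1⊕1⊕1 = 0
p8 (pos 8,9,10,11,12,13,14,15): XOR of data positions = 1⊕1⊕1⊕1⊕1⊕1⊕1 = 1
Codeword: 111000011111111

111000011111111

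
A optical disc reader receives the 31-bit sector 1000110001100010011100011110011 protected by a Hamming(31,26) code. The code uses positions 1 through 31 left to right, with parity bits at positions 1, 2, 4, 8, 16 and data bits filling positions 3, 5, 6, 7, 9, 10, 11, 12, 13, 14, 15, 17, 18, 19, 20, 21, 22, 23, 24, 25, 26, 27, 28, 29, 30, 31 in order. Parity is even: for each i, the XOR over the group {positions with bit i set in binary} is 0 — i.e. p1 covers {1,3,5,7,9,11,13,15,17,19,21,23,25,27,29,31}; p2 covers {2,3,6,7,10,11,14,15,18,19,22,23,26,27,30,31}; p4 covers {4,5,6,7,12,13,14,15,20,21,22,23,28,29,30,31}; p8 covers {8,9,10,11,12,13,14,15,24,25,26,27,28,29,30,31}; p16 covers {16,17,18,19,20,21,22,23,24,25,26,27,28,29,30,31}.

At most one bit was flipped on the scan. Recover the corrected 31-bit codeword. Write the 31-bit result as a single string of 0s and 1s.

1000110001100010011100001110011

s1 (pos 1,3,5,7,9,11,13,15,17,19,21,23,25,27,29,31): 1⊕0⊕1⊕0⊕0⊕1⊕0⊕1⊕0⊕1⊕0⊕0⊕1⊕1⊕0⊕1 = 0
s2 (pos 2,3,6,7,10,11,14,15,18,19,22,23,26,27,30,31): 0⊕0⊕1⊕0⊕1⊕1⊕0⊕1⊕1⊕1⊕0⊕0⊕1⊕1⊕1⊕1 = 0
s4 (pos 4,5,6,7,12,13,14,15,20,21,22,23,28,29,30,31): 0⊕1⊕1⊕0⊕0⊕0⊕0⊕1⊕1⊕0⊕0⊕0⊕0⊕0⊕1⊕1 = 0
s8 (pos 8,9,10,11,12,13,14,15,24,25,26,27,28,29,30,31): 0⊕0⊕1⊕1⊕0⊕0⊕0⊕1⊕1⊕1⊕1⊕1⊕0⊕0⊕1⊕1 = 1
s16 (pos 16,17,18,19,20,21,22,23,24,25,26,27,28,29,30,31): 0⊕0⊕1⊕1⊕1⊕0⊕0⊕0⊕1⊕1⊕1⊕1⊕0⊕0⊕1⊕1 = 1
Syndrome s16…s1 = 11000 → error at position 24.
Flip position 24: 1000110001100010011100011110011 → 1000110001100010011100001110011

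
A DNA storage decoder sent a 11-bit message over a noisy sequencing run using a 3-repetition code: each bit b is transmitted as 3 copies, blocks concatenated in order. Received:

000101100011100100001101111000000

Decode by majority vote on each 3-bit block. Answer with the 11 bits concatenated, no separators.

01010001100

Block 1 (000): 0 ones → 0
Block 2 (101): 2 ones → 1
Block 3 (100): 1 one → 0
Block 4 (011): 2 ones → 1
Block 5 (100): 1 one → 0
Block 6 (100): 1 one → 0
Block 7 (001): 1 one → 0
Block 8 (101): 2 ones → 1
Block 9 (111): 3 ones → 1
Block 10 (000): 0 ones → 0
Block 11 (000): 0 ones → 0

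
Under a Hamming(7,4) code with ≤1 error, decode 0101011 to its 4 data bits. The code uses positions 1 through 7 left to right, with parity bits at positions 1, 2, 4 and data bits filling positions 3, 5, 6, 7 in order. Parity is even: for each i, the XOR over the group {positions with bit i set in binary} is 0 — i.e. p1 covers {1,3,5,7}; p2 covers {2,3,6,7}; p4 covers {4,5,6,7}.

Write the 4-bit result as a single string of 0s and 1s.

0010

s1 (pos 1,3,5,7): 0⊕0⊕0⊕1 = 1
s2 (pos 2,3,6,7): 1⊕0⊕1⊕1 = 1
s4 (pos 4,5,6,7): 1⊕0⊕1⊕1 = 1
Syndrome s4…s1 = 111 → error at position 7.
Flip position 7: 0101011 → 0101010
Read data bits from positions 3,5,6,7: 0010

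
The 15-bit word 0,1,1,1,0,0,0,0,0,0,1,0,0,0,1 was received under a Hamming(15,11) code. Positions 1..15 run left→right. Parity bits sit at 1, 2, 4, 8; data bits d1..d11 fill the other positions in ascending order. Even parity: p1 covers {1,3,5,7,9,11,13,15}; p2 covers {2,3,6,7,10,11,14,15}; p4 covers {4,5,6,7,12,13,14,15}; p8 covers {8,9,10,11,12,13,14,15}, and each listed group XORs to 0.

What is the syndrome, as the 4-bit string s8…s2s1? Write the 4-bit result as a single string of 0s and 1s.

0001

s1 (pos 1,3,5,7,9,11,13,15): 0⊕1⊕0⊕0⊕0⊕1⊕0⊕1 = 1
s2 (pos 2,3,6,7,10,11,14,15): 1⊕1⊕0⊕0⊕0⊕1⊕0⊕1 = 0
s4 (pos 4,5,6,7,12,13,14,15): 1⊕0⊕0⊕0⊕0⊕0⊕0⊕1 = 0
s8 (pos 8,9,10,11,12,13,14,15): 0⊕0⊕0⊕1⊕0⊕0⊕0⊕1 = 0
Syndrome s8…s1 = 0001 → error at position 1.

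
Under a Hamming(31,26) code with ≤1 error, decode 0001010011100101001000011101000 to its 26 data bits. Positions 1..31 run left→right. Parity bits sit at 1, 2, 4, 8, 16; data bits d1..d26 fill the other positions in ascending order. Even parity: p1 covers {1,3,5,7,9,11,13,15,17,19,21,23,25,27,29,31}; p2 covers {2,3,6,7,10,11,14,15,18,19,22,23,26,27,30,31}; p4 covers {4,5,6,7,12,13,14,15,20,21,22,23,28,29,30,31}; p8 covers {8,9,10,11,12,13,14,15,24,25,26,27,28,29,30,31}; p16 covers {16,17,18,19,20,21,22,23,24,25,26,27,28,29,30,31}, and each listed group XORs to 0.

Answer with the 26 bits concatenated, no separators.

00101110010001000011101000

s1 (pos 1,3,5,7,9,11,13,15,17,19,21,23,25,27,29,31): 0⊕0⊕0⊕0⊕1⊕1⊕0⊕0⊕0⊕1⊕0⊕0⊕1⊕0⊕0⊕0 = 0
s2 (pos 2,3,6,7,10,11,14,15,18,19,22,23,26,27,30,31): 0⊕0⊕1⊕0⊕1⊕1⊕1⊕0⊕0⊕1⊕0⊕0⊕1⊕0⊕0⊕0 = 0
s4 (pos 4,5,6,7,12,13,14,15,20,21,22,23,28,29,30,31): 1⊕0⊕1⊕0⊕0⊕0⊕1⊕0⊕0⊕0⊕0⊕0⊕1⊕0⊕0⊕0 = 0
s8 (pos 8,9,10,11,12,13,14,15,24,25,26,27,28,29,30,31): 0⊕1⊕1⊕1⊕0⊕0⊕1⊕0⊕1⊕1⊕1⊕0⊕1⊕0⊕0⊕0 = 0
s16 (pos 16,17,18,19,20,21,22,23,24,25,26,27,28,29,30,31): 1⊕0⊕0⊕1⊕0⊕0⊕0⊕0⊕1⊕1⊕1⊕0⊕1⊕0⊕0⊕0 = 0
Syndrome s16…s1 = 00000 → no error.
Read data bits from positions 3,5,6,7,9,10,11,12,13,14,15,17,18,19,20,21,22,23,24,25,26,27,28,29,30,31: 00101110010001000011101000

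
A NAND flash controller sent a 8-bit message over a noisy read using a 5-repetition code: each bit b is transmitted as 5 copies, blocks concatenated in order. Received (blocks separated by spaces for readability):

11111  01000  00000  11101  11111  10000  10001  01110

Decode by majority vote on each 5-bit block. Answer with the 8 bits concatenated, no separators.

10011001

Block 1 (11111): 5 ones → 1
Block 2 (01000): 1 one → 0
Block 3 (00000): 0 ones → 0
Block 4 (11101): 4 ones → 1
Block 5 (11111): 5 ones → 1
Block 6 (10000): 1 one → 0
Block 7 (10001): 2 ones → 0
Block 8 (01110): 3 ones → 1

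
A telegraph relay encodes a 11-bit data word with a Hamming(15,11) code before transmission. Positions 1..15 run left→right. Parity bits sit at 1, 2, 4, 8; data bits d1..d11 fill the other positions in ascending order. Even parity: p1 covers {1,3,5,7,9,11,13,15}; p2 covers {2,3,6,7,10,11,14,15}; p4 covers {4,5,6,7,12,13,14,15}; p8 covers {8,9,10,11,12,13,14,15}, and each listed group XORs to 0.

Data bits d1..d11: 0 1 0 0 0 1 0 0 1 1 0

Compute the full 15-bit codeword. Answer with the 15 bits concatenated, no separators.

Place data at non-parity positions: p1 p2 0 p4 1 0 0 p8 0 1 0 0 1 1 0
p1 (pos 1,3,5,7,9,11,13,15): XOR of data positions = 0⊕1⊕0⊕0⊕0⊕1⊕0 = 0
p2 (pos 2,3,6,7,10,11,14,15): XOR of data positions = 0⊕0⊕0⊕1⊕0⊕1⊕0 = 0
p4 (pos 4,5,6,7,12,13,14,15): XOR of data positions = 1⊕0⊕0⊕0⊕1⊕1⊕0 = 1
p8 (pos 8,9,10,11,12,13,14,15): XOR of data positions = 0⊕1⊕0⊕0⊕1⊕1⊕0 = 1
Codeword: 000110010100110

000110010100110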